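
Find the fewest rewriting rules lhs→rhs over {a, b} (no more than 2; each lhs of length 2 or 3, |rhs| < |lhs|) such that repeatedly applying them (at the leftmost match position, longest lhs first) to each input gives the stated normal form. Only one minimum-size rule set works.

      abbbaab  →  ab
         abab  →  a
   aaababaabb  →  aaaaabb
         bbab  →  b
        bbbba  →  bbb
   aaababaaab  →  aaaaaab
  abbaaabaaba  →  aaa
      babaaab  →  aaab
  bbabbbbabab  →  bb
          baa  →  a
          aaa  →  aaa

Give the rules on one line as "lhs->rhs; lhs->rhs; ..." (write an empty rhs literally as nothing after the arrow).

ba->; bab->

  | abbbaab => abbab => ab
  | abab => a
  | aaababaabb => aaaaabb
  | bbab => b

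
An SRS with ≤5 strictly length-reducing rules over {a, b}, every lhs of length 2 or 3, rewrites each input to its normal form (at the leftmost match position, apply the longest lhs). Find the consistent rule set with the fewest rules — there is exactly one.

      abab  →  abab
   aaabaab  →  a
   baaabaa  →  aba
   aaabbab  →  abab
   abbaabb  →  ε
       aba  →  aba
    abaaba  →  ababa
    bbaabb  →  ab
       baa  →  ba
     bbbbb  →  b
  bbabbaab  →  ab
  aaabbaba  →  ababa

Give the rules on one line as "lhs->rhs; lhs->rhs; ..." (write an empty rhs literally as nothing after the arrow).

aa->a; aaa->b; abb->; bb->a

  | abab
  | aaabaab => bbaab => aaab => bb => a
  | baaabaa => bbbaa => abaa => aba
  | aaabbab => bbbab => abab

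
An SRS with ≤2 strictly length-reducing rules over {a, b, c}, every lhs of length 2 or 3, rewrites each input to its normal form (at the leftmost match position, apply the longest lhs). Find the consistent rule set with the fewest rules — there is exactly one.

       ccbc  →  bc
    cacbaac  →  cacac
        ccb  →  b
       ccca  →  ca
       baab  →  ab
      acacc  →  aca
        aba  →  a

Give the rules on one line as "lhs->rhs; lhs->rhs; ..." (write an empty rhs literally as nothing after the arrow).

  | ccbc => bc
  | cacbaac => cacac
  | ccb => b
  | ccca => ca

ba->; cc->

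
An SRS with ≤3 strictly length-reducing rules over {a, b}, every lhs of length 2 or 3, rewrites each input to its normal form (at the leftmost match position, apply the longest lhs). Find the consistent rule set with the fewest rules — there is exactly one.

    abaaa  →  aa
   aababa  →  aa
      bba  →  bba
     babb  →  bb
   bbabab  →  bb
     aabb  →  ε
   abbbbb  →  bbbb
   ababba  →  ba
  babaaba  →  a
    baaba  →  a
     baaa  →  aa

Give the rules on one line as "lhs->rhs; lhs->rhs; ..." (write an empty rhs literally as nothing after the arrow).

  | abaaa => aaa => aa
  | aababa => aaba => aa
  | bba
  | babb => bb

aaa->aa; ab->; baa->a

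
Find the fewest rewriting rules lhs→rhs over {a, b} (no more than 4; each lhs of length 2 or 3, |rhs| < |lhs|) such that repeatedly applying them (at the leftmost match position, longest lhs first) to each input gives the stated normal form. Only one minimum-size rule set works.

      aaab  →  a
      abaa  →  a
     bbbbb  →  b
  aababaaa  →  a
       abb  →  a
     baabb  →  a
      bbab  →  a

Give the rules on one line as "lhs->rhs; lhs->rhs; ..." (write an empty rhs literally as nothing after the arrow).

aa->b; ab->b; bb->a

  | aaab => bab => bb => a
  | abaa => baa => bb => a
  | bbbbb => abbb => bbb => ab => b
  | aababaaa => bbabaaa => aabaaa => bbaaa => aaaa => baa => bb => a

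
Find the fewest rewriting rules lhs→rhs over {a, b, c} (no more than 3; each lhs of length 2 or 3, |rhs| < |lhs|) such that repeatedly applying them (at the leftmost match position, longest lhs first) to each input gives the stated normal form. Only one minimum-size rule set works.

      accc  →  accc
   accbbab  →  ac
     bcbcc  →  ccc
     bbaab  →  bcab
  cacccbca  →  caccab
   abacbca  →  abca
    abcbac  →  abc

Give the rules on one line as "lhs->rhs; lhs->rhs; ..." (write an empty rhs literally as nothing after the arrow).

  | accc
  | accbbab => acabab => abbab => abcb => aba => ac
  | bcbcc => bacc => ccc
  | bbaab => bcab

aca->ab; ba->c; cb->a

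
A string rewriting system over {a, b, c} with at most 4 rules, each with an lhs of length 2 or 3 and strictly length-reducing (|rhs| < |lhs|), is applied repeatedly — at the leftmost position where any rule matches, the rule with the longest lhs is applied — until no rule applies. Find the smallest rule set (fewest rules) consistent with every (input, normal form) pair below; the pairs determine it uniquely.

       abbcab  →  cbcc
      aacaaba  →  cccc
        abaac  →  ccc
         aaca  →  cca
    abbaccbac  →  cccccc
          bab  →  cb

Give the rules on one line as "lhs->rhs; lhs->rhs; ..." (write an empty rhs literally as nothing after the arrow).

aa->c; ab->c; ba->c

  | abbcab => cbcab => cbcc
  | aacaaba => ccaaba => cccba => cccc
  | abaac => caac => ccc
  | aaca => cca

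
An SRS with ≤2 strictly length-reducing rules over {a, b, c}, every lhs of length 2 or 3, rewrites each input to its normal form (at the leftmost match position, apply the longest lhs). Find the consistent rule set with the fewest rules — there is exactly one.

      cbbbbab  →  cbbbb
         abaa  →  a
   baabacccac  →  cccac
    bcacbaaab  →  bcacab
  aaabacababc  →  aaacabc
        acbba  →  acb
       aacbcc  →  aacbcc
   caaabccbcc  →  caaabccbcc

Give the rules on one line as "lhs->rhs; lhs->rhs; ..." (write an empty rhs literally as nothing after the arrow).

  | cbbbbab => cbbbb
  | abaa => a
  | baabacccac => bacccac => cccac
  | bcacbaaab => bcacab

ba->; baa->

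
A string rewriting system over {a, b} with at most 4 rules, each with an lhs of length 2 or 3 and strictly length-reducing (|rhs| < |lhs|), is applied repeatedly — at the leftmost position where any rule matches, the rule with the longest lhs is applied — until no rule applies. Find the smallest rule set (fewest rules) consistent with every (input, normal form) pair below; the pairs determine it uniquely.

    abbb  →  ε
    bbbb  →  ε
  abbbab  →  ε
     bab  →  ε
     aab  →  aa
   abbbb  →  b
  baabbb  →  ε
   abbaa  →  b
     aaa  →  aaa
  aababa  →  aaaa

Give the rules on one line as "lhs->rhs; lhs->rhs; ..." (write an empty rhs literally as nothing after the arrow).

aab->aa; ab->; ba->b; bb->

  | abbb => bb => ε
  | bbbb => bb => ε
  | abbbab => bbab => ab => ε
  | bab => bb => ε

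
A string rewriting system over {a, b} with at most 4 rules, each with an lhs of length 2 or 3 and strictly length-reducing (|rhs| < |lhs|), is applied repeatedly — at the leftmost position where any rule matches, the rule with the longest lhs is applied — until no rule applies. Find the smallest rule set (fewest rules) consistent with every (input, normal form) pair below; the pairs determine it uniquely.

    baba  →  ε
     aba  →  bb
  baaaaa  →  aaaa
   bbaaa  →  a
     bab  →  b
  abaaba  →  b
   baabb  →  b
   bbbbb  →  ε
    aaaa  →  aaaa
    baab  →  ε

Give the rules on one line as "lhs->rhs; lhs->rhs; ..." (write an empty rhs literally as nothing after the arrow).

  | baba => ba => ε
  | aba => bb
  | baaaaa => aaaa
  | bbaaa => baa => a

ab->; aba->bb; ba->; bbb->aa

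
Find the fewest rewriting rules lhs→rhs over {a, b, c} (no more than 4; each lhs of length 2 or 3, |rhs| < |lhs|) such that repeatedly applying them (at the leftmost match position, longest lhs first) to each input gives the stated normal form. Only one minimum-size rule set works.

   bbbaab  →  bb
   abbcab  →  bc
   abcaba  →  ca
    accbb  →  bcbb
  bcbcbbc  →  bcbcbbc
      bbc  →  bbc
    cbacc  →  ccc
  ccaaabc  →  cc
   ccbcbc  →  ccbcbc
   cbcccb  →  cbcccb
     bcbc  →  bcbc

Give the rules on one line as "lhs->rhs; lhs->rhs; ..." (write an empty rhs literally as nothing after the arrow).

  | bbbaab => bbab => bb
  | abbcab => bcab => bc
  | abcaba => caba => ca
  | accbb => bcbb

ab->; ac->b; ba->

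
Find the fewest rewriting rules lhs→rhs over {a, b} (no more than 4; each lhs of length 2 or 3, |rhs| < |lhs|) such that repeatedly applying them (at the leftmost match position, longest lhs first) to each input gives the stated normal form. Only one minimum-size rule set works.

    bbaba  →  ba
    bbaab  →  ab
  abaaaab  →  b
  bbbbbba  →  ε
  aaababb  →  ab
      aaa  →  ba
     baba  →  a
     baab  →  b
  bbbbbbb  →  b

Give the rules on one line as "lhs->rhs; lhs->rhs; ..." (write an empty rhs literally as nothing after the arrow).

aa->b; bab->; bb->b; bba->

  | bbaba => ba
  | bbaab => ab
  | abaaaab => abbaab => aab => bb => b
  | bbbbbba => bbbbba => bbbba => bbba => bba => ε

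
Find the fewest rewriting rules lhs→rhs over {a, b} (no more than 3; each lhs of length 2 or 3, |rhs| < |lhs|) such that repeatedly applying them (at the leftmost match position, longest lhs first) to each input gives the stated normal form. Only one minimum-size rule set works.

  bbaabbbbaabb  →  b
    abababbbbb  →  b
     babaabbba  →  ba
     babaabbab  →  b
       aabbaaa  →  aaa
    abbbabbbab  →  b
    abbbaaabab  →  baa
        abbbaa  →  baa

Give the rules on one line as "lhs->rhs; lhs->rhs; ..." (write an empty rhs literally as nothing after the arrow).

ab->; bb->b

  | bbaabbbbaabb => baabbbbaabb => babbbaabb => bbbaabb => bbaabb => baabb => bab => b
  | abababbbbb => ababbbbb => abbbbb => bbbb => bbb => bb => b
  | babaabbba => baabbba => babba => bba => ba
  | babaabbab => baabbab => babab => bab => b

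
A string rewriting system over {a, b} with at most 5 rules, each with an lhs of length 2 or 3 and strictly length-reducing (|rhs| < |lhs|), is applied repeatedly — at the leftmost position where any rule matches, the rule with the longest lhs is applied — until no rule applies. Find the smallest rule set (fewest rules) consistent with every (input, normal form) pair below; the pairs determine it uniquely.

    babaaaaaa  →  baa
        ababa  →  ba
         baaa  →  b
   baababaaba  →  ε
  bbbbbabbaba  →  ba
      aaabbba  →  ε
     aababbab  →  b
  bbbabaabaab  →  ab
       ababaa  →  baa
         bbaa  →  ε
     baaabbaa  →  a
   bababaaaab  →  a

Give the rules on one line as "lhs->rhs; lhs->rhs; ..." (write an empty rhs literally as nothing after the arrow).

  | babaaaaaa => baaaaa => baa
  | ababa => ba
  | baaa => b
  | baababaaba => bbbabaaba => ababaaba => baaba => bbba => aba => ε

aaa->; aab->bb; aba->; bb->a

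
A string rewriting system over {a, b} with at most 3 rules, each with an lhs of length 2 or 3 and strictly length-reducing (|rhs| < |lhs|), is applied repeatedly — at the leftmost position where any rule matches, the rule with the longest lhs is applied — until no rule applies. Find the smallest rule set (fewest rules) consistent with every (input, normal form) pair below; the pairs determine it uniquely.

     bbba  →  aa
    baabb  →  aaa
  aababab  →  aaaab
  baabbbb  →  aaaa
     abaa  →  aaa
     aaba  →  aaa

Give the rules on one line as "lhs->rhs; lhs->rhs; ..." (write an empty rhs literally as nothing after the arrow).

  | bbba => aba => aa
  | baabb => aabb => aaa
  | aababab => aaabab => aaaab
  | baabbbb => aabbbb => aaabb => aaaa

ba->a; bb->a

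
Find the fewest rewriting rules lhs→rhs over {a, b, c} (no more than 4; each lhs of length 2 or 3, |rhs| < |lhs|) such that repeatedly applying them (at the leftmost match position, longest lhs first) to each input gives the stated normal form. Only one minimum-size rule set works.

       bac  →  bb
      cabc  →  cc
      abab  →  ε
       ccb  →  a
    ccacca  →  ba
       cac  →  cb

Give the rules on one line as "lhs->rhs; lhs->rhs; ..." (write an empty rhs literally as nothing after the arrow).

ab->; ac->b; ccb->a

  | bac => bb
  | cabc => cc
  | abab => ab => ε
  | ccb => a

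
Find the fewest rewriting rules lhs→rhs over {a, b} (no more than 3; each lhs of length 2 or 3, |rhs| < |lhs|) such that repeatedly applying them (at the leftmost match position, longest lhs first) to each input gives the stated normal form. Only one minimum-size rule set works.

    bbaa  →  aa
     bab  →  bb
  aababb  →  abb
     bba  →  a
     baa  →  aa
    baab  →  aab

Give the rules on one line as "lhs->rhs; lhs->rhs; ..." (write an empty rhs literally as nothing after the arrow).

  | bbaa => baa => aa
  | bab => bb
  | aababb => abb
  | bba => ba => a

aba->; ba->a; bab->bb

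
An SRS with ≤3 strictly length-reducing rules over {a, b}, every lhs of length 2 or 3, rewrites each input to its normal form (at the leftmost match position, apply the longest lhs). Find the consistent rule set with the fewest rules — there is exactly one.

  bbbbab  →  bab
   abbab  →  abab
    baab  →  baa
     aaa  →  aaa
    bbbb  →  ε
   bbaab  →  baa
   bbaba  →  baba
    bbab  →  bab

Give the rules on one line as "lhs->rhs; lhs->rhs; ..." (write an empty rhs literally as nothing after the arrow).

  | bbbbab => bbab => bab
  | abbab => abab
  | baab => baa
  | aaa

aab->aa; bb->; bba->ba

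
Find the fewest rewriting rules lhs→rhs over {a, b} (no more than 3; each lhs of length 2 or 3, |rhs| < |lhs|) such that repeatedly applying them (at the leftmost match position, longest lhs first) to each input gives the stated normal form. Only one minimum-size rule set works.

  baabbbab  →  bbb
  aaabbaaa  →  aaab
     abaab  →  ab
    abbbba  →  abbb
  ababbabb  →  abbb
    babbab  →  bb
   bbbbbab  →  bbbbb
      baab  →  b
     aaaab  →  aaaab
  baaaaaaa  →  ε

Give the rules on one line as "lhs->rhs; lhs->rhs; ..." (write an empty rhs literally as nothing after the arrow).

  | baabbbab => babbbab => bbbab => bbb
  | aaabbaaa => aaabbaa => aaabba => aaab
  | abaab => abab => ab
  | abbbba => abbb

ba->; baa->ba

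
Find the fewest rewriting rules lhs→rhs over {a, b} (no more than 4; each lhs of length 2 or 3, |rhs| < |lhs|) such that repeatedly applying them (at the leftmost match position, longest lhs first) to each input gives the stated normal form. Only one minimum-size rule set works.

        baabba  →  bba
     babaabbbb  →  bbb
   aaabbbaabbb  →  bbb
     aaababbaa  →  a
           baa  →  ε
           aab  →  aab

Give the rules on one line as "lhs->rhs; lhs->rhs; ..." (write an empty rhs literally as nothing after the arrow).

  | baabba => bba
  | babaabbbb => babbbb => bbb
  | aaabbbaabbb => abbbaabbb => baabbb => bbb
  | aaababbaa => ababbaa => abaa => a

aaa->a; abb->; baa->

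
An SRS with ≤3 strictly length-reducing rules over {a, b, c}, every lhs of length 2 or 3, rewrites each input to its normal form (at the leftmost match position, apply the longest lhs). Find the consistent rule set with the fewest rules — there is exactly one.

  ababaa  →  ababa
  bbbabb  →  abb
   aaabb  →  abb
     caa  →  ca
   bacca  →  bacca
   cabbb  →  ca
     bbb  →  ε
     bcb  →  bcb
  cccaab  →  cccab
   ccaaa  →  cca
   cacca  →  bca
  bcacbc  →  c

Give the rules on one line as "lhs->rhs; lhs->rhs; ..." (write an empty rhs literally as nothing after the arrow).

  | ababaa => ababa
  | bbbabb => abb
  | aaabb => aabb => abb
  | caa => ca

aa->a; bbb->; cac->b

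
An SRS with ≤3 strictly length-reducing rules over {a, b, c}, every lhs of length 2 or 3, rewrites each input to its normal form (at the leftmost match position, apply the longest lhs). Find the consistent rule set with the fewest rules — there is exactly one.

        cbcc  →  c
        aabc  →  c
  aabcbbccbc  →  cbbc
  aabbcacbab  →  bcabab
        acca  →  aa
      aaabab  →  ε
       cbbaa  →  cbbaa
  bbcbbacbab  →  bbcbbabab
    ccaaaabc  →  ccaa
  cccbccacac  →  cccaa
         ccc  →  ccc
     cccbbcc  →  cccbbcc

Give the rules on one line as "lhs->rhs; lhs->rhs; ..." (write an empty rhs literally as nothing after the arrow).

  | cbcc => c
  | aabc => c
  | aabcbbccbc => cbbccbc => cbbc
  | aabbcacbab => bcacbab => bcabab

aab->; ac->a; cbc->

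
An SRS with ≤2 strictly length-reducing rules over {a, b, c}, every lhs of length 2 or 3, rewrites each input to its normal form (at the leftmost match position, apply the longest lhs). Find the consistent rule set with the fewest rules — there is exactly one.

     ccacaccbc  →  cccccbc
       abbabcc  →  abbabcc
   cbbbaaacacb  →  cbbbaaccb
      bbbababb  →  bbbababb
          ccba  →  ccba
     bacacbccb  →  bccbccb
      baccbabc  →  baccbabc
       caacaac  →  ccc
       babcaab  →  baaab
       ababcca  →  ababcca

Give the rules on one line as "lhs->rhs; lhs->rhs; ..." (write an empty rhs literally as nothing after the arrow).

  | ccacaccbc => cccccbc
  | abbabcc
  | cbbbaaacacb => cbbbaaccb
  | bbbababb

aca->c; bca->a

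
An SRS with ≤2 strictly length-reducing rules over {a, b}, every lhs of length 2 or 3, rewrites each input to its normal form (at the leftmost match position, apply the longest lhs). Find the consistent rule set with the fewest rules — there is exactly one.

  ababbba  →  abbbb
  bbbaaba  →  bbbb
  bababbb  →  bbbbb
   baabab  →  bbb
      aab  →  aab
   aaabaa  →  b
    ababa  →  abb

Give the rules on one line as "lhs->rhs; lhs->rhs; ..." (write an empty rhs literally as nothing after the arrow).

  | ababbba => abbbba => abbbb
  | bbbaaba => bbbaba => bbbba => bbbb
  | bababbb => bbabbb => bbbbb
  | baabab => babab => bbab => bbb

aaa->; ba->b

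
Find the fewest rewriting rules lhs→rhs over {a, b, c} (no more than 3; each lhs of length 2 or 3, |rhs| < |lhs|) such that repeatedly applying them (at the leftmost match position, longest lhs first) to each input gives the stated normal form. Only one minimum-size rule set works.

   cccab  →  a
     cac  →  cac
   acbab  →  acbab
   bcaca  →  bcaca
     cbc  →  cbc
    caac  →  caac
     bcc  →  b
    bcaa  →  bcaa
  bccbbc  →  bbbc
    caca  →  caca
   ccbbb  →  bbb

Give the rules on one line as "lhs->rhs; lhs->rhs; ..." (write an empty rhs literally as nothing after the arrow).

cab->a; cc->

  | cccab => cab => a
  | cac
  | acbab
  | bcaca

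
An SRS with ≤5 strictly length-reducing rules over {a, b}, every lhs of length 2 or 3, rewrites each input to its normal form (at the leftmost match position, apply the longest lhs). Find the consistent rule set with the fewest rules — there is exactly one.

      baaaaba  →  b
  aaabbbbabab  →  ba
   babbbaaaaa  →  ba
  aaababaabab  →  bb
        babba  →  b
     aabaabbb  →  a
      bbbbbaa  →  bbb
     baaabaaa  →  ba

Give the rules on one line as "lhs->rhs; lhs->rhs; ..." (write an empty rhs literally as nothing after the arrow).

aa->a; ab->a; aba->; bba->b

  | baaaaba => baaaba => baaba => baba => b
  | aaabbbbabab => aabbbbabab => abbbbabab => abbbabab => abbabab => ababab => bab => ba
  | babbbaaaaa => babbaaaaa => babaaaaa => baaaa => baaa => baa => ba
  | aaababaabab => aababaabab => ababaabab => baabab => babab => bb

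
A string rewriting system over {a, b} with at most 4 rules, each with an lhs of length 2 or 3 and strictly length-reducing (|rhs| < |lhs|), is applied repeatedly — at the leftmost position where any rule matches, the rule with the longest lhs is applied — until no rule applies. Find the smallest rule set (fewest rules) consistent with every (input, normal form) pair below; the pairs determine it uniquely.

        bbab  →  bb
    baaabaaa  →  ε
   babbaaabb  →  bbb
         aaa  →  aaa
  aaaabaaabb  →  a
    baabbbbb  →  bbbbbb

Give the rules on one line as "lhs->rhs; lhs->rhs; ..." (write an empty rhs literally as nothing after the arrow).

  | bbab => bb
  | baaabaaa => babaaa => baaa => ba => ε
  | babbaaabb => bbaaabb => bbabb => bbb
  | aaa

aab->; ba->; baa->b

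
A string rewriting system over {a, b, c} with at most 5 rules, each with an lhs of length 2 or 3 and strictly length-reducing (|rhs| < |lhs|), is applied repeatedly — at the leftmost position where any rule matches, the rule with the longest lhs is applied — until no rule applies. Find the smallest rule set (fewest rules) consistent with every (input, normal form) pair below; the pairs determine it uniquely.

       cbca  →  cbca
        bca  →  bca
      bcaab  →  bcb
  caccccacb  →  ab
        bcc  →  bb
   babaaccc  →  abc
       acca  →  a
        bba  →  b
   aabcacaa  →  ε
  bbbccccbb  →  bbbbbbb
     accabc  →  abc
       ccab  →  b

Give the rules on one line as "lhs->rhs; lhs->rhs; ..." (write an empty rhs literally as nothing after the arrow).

aa->; ba->; cac->a; cc->b

  | cbca
  | bca
  | bcaab => bcb
  | caccccacb => acccacb => abcacb => abab => ab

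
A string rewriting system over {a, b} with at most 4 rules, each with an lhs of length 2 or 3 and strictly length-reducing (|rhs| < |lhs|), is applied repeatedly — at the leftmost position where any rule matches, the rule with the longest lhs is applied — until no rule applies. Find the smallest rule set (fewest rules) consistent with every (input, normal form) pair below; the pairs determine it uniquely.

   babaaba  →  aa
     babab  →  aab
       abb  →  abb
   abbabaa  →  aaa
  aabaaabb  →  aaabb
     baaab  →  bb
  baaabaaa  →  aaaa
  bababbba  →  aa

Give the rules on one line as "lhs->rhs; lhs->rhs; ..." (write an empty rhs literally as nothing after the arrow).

aba->; ba->b; bba->aa

  | babaaba => bbaaba => aaaba => aa
  | babab => bbab => aab
  | abb
  | abbabaa => aaabaa => aaa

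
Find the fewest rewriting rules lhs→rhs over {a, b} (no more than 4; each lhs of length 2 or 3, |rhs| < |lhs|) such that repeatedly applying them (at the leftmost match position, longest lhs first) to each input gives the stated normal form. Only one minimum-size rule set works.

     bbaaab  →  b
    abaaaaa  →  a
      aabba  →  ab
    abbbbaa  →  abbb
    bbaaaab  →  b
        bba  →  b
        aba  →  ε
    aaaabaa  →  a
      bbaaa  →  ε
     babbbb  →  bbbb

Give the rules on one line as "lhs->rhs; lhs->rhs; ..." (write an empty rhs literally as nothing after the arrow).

  | bbaaab => bab => b
  | abaaaaa => aaaa => aaa => aa => a
  | aabba => abba => ab
  | abbbbaa => abbb

aa->a; aba->; ba->; baa->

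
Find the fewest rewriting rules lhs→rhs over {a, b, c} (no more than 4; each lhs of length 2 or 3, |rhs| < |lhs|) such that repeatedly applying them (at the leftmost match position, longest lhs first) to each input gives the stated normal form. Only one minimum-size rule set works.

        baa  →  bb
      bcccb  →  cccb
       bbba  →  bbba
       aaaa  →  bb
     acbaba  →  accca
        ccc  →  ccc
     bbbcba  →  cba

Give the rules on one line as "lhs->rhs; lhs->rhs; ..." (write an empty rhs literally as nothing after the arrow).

aa->b; bab->cc; bc->c

  | baa => bb
  | bcccb => cccb
  | bbba
  | aaaa => baa => bb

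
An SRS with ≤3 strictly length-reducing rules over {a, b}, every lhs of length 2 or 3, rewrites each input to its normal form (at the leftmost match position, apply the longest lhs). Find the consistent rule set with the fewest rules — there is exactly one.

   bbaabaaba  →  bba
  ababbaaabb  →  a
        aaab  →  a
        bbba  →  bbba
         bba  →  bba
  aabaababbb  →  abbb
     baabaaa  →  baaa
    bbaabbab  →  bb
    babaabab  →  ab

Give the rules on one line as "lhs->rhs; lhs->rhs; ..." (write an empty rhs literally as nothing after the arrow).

  | bbaabaaba => bbaaba => bba
  | ababbaaabb => abaaabb => abab => a
  | aaab => a
  | bbba

aab->; bab->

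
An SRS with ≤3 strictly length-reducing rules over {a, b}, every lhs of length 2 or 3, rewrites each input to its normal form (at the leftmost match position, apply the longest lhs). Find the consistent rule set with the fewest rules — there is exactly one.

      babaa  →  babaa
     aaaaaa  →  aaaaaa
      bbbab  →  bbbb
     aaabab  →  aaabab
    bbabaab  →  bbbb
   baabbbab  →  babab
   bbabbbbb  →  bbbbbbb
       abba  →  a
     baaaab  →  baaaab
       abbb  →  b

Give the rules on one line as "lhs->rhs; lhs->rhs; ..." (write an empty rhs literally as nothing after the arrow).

abb->; bba->bb

  | babaa
  | aaaaaa
  | bbbab => bbbb
  | aaabab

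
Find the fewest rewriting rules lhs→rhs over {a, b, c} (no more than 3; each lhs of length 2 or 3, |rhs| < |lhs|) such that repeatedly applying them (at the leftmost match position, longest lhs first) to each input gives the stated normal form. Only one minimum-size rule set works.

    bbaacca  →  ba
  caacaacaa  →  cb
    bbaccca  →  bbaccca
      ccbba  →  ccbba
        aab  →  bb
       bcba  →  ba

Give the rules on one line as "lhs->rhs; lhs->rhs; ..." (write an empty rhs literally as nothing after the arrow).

aa->b; bc->

  | bbaacca => bbbcca => bbca => ba
  | caacaacaa => cbcaacaa => caacaa => cbcaa => caa => cb
  | bbaccca
  | ccbba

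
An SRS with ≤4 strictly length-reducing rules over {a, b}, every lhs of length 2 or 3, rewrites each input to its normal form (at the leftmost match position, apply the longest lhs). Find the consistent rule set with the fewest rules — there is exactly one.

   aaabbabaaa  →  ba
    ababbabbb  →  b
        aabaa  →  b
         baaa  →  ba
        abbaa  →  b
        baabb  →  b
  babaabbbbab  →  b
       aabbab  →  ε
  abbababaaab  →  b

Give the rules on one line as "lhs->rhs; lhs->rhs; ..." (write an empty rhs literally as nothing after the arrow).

  | aaabbabaaa => abbabaaa => babaaa => baaa => ba
  | ababbabbb => abbabbb => babbb => bbb => b
  | aabaa => baa => b
  | baaa => ba

aa->; ab->; bb->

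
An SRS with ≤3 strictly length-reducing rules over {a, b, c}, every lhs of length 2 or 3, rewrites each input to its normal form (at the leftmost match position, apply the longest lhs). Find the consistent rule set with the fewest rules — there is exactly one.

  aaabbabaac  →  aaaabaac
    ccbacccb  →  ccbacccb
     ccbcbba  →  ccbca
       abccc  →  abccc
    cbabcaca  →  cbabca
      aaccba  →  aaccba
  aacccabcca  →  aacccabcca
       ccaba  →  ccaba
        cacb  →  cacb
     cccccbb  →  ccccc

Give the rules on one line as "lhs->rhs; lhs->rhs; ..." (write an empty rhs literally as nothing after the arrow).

aca->a; bb->

  | aaabbabaac => aaaabaac
  | ccbacccb
  | ccbcbba => ccbca
  | abccc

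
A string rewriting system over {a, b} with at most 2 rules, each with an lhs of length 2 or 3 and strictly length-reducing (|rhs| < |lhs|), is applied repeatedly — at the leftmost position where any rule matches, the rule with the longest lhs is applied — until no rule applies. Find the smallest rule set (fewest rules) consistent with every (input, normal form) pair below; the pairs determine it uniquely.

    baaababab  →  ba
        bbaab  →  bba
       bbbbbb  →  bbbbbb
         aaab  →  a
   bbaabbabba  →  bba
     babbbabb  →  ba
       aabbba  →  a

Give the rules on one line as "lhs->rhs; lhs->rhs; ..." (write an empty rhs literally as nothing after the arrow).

  | baaababab => baababab => bababab => baabab => babab => baab => bab => ba
  | bbaab => bbab => bba
  | bbbbbb
  | aaab => aab => ab => a

aa->a; ab->a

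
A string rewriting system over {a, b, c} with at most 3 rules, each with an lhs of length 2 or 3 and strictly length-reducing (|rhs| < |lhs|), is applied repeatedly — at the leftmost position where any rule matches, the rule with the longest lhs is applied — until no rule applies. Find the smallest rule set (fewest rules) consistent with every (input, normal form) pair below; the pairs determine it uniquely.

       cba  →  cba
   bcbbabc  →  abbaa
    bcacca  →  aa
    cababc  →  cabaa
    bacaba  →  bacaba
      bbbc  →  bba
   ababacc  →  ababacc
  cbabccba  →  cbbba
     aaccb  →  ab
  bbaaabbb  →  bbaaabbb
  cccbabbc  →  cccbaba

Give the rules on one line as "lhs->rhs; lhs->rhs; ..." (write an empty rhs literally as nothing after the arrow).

aac->b; bc->a

  | cba
  | bcbbabc => abbabc => abbaa
  | bcacca => aacca => bca => aa
  | cababc => cabaa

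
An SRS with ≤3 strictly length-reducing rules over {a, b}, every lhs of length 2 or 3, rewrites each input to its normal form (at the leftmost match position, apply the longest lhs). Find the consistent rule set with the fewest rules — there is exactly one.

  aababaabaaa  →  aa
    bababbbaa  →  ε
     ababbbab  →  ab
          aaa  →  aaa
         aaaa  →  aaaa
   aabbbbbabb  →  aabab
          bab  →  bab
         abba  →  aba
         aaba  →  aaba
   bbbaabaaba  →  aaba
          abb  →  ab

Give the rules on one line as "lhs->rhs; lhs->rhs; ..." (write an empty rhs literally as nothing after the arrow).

baa->; bb->b; bbb->

  | aababaabaaa => aababaaa => aabaa => aa
  | bababbbaa => babaaa => baa => ε
  | ababbbab => abaab => ab
  | aaa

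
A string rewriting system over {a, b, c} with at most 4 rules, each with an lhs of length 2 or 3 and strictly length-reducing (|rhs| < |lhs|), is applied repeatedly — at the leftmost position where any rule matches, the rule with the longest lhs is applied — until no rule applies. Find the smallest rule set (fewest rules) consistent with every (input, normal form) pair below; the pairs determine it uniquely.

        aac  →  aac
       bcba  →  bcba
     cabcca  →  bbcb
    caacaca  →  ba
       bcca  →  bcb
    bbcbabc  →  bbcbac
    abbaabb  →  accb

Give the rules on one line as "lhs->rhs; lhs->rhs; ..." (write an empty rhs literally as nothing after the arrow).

aab->cc; ab->a; ca->b

  | aac
  | bcba
  | cabcca => bbcca => bbcb
  | caacaca => bacaca => babca => baca => bab => ba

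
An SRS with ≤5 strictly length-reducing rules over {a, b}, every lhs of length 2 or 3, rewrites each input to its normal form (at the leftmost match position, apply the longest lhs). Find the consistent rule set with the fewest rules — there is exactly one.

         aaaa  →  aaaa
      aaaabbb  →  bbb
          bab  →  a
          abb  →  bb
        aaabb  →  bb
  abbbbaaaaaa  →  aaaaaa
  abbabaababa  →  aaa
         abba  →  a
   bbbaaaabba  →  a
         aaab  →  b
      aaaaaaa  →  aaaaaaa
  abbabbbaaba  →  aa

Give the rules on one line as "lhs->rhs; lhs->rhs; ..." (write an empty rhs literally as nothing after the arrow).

ab->b; aba->a; ba->a; bab->a

  | aaaa
  | aaaabbb => aaabbb => aabbb => abbb => bbb
  | bab => a
  | abb => bb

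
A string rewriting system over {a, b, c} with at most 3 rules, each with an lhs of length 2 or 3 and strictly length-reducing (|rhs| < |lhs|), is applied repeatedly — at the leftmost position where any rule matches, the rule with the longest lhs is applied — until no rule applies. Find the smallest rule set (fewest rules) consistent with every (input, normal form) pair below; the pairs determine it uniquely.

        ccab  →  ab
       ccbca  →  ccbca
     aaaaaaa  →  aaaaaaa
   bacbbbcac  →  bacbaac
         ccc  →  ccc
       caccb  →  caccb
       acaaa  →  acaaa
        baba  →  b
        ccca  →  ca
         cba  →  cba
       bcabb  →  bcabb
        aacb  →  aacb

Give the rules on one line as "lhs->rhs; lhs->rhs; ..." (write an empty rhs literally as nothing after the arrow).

  | ccab => ab
  | ccbca
  | aaaaaaa
  | bacbbbcac => bacbaac

aba->; bbc->a; cca->a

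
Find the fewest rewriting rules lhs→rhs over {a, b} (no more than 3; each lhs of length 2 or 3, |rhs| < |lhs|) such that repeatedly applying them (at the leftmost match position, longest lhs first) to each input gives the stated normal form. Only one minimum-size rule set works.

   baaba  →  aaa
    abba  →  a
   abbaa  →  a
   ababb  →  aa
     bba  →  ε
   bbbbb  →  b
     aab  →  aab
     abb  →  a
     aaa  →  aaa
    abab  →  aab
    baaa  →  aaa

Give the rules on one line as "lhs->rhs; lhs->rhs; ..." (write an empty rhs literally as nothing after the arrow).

  | baaba => aaba => aaa
  | abba => abb => a
  | abbaa => abba => abb => a
  | ababb => aabb => aa

ba->a; bb->; bba->bb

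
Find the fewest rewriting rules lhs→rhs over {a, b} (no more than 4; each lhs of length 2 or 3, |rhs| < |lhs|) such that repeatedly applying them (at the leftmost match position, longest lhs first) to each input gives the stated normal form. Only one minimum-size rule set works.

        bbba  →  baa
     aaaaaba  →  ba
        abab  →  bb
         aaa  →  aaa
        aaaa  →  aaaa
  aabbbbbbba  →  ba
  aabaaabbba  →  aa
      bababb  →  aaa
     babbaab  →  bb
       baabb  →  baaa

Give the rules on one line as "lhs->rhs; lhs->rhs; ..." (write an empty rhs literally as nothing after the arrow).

ab->b; abb->aa; bba->aa

  | bbba => baa
  | aaaaaba => aaaaba => aaaba => aaba => aba => ba
  | abab => bab => bb
  | aaa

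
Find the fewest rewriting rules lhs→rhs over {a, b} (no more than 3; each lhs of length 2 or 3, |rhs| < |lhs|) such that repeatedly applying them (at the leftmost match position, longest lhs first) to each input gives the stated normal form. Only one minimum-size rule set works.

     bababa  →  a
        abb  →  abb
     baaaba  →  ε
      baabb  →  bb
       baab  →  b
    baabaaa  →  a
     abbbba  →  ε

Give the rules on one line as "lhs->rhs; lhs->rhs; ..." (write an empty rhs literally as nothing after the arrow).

  | bababa => ababa => aaba => ba => a
  | abb
  | baaaba => aaaba => aba => aa => ε
  | baabb => aabb => bb

aa->; ba->a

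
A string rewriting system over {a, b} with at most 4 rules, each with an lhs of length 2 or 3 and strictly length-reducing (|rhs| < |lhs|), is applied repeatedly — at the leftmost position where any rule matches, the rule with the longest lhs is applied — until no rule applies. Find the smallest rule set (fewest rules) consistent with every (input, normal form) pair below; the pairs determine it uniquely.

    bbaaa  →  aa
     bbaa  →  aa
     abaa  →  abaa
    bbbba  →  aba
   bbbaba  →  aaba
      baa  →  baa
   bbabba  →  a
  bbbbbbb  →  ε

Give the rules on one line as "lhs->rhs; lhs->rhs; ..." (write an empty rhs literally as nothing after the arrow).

aaa->aa; abb->; bb->; bbb->a

  | bbaaa => aaa => aa
  | bbaa => aa
  | abaa
  | bbbba => aba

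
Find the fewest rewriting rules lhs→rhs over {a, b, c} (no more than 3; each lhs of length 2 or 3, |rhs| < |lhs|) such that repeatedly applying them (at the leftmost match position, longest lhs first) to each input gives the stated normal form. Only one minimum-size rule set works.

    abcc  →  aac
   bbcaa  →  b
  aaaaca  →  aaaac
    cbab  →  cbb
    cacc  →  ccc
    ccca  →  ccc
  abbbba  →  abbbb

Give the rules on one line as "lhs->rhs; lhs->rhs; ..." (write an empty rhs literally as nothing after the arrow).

ba->b; bc->a; ca->c

  | abcc => aac
  | bbcaa => baaa => baa => ba => b
  | aaaaca => aaaac
  | cbab => cbb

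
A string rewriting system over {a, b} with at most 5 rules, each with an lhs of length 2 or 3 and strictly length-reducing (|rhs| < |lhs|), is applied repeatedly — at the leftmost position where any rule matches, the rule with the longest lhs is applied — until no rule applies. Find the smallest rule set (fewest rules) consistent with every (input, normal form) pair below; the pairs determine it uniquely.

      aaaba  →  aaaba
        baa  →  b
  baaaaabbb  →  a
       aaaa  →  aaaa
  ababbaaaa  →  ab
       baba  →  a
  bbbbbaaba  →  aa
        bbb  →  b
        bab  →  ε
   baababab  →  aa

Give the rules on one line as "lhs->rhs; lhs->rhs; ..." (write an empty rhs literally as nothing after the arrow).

baa->b; bab->; bb->a; bbb->b

  | aaaba
  | baa => b
  | baaaaabbb => baaabbb => babbb => bb => a
  | aaaa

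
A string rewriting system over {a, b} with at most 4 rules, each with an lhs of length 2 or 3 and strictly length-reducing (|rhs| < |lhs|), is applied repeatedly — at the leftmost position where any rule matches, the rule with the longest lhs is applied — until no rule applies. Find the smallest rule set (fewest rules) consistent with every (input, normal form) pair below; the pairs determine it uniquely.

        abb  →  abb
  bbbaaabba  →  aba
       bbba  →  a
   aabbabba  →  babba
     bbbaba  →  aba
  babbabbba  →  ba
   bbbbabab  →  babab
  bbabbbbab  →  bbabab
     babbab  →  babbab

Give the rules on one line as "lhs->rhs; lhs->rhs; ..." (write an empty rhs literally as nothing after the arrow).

  | abb
  | bbbaaabba => aaabba => aba
  | bbba => a
  | aabbabba => babba

aab->; baa->bb; bbb->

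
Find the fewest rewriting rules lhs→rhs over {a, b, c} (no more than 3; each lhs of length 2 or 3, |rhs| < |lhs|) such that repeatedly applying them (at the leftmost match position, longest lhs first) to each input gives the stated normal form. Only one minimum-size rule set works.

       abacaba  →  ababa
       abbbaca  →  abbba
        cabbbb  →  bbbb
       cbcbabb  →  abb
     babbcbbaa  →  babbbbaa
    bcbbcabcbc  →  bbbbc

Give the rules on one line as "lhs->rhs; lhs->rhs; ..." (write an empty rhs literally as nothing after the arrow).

ca->; cb->; cbb->bb

  | abacaba => ababa
  | abbbaca => abbba
  | cabbbb => bbbb
  | cbcbabb => cbabb => abb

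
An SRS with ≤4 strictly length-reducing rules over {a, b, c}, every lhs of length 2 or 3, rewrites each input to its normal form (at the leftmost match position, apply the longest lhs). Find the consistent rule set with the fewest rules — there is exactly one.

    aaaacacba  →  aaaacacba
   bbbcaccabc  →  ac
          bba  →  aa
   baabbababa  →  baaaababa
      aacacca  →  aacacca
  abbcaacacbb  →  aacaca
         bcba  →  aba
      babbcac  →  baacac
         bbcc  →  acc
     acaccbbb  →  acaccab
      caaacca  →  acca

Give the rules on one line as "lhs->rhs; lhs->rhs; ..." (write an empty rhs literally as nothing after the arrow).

  | aaaacacba
  | bbbcaccabc => abcaccabc => accabc => accaa => ac
  | bba => aa
  | baabbababa => baaaababa

bb->a; bc->a; bca->; caa->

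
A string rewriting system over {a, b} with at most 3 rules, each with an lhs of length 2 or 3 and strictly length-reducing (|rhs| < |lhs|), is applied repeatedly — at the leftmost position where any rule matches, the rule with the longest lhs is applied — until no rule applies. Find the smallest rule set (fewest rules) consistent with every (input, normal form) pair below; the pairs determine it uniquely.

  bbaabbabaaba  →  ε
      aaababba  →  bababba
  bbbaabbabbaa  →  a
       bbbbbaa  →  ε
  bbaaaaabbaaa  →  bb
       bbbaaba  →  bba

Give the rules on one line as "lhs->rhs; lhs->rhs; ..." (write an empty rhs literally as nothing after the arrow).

aa->b; bbb->

  | bbaabbabaaba => bbbbbabaaba => bbabaaba => bbabbba => bbaa => bbb => ε
  | aaababba => bababba
  | bbbaabbabbaa => aabbabbaa => bbbabbaa => abbaa => abbb => a
  | bbbbbaa => bbaa => bbb => ε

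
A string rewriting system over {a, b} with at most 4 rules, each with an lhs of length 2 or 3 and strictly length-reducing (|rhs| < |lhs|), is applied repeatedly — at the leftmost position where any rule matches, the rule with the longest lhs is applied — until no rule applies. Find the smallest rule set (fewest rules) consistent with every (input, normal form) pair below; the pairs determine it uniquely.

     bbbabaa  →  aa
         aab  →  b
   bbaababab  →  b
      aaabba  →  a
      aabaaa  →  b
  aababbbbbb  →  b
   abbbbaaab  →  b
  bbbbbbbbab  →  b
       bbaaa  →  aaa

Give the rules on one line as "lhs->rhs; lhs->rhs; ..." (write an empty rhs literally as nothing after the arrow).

  | bbbabaa => babaa => bbaa => aa
  | aab => ab => b
  | bbaababab => aababab => ababab => babab => bbab => ab => b
  | aaabba => aabba => abba => bba => a

ab->b; ba->b; bb->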